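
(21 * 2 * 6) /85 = 252/85 = 2.96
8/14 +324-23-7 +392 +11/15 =687.30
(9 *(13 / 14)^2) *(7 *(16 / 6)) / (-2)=-507/7 = -72.43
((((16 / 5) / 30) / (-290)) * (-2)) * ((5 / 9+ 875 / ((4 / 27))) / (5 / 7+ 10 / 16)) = 4763248/1468125 = 3.24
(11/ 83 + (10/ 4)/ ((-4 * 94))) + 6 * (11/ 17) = 4253025/1061072 = 4.01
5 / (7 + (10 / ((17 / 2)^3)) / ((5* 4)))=4913/6879 = 0.71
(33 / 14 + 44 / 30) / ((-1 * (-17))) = 803/3570 = 0.22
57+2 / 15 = 857/15 = 57.13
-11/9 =-1.22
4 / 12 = 1/3 = 0.33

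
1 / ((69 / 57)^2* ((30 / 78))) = 4693/2645 = 1.77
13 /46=0.28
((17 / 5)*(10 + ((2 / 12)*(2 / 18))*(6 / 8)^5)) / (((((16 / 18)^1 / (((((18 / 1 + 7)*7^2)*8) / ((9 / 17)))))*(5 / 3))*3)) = 290144729/2048 = 141672.23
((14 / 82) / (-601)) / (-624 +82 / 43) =301/659146750 = 0.00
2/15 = 0.13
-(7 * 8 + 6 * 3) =-74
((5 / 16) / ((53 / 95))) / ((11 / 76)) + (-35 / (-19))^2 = 7.26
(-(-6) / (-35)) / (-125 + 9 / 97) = 291/212030 = 0.00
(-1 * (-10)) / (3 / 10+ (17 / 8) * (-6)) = -200/249 = -0.80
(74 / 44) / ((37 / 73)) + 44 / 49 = 4545/1078 = 4.22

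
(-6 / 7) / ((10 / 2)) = -6/35 = -0.17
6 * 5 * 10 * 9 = 2700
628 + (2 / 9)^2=50872/81 = 628.05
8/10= 4/5 = 0.80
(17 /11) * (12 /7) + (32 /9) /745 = 1370284/516285 = 2.65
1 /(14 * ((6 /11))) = 11/84 = 0.13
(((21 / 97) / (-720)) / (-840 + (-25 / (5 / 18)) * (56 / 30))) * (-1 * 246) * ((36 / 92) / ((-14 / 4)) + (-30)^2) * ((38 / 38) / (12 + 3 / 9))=-990027/184905280 = -0.01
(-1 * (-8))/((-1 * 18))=-4/9 = -0.44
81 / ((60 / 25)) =135/4 = 33.75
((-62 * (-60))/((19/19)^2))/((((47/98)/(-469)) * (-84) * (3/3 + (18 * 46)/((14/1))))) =14248220/19787 = 720.08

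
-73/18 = -4.06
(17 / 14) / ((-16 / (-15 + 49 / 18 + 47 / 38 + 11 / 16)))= 481559/612864 = 0.79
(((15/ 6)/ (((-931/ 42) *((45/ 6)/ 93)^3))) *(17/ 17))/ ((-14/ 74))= 26454408/23275 = 1136.60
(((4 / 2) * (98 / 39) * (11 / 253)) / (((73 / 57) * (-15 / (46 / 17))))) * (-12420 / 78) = 1027824/209729 = 4.90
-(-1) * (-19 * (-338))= 6422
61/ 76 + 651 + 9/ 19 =49573/76 = 652.28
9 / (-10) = -9/10 = -0.90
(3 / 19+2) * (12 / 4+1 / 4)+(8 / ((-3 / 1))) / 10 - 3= 4271/1140 = 3.75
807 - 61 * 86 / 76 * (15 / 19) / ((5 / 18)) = 220506/361 = 610.82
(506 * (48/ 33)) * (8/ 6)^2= 11776/9 = 1308.44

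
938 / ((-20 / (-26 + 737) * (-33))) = 111153/110 = 1010.48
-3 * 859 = -2577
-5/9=-0.56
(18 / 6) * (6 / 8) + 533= 2141/4 = 535.25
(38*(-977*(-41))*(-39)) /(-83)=59364474/83 = 715234.63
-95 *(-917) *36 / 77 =448020/11 = 40729.09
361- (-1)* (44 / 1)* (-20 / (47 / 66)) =-874.74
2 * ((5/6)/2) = 5/6 = 0.83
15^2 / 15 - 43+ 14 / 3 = -70/3 = -23.33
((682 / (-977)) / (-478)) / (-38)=-341/8873114 = 0.00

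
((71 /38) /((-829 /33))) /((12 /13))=-10153/126008 = -0.08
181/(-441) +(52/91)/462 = -1985/4851 = -0.41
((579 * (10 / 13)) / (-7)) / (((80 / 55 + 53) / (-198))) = 231.35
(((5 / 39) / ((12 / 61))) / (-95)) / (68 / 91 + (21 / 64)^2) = -437248/54490689 = -0.01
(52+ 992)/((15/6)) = 2088/5 = 417.60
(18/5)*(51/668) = 459/1670 = 0.27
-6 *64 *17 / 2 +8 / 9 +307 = -26605/9 = -2956.11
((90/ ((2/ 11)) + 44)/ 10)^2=290521/100 = 2905.21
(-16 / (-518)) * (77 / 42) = 44/777 = 0.06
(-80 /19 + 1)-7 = -194/19 = -10.21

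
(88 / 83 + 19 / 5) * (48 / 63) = 32272/8715 = 3.70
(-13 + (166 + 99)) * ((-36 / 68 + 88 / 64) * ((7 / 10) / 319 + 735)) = 199847529/1276 = 156620.32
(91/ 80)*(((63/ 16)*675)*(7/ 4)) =5417685/1024 = 5290.71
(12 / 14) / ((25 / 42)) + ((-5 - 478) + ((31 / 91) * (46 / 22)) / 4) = -48186331/100100 = -481.38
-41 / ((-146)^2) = -41/21316 = 0.00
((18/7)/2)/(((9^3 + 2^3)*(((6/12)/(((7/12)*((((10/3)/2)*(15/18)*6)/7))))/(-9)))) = -225/10318 = -0.02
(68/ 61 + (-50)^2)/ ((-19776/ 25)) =-158925/50264 = -3.16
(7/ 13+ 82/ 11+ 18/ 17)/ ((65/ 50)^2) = 2200500/410839 = 5.36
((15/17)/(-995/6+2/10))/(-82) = 225/3463393 = 0.00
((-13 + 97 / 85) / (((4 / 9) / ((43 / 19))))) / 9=-10836/1615 = -6.71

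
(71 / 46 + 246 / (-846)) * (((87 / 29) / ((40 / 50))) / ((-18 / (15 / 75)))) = -8125/155664 = -0.05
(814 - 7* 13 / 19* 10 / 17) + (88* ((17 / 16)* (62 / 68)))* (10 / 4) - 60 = 2491771/2584 = 964.31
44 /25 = 1.76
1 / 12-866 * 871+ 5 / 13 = -117668543/156 = -754285.53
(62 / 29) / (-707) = -62/20503 = 0.00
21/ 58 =0.36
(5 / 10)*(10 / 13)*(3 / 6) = 0.19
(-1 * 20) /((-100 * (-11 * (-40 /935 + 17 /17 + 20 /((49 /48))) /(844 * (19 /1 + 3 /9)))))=-40777016/2824365 = -14.44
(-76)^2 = 5776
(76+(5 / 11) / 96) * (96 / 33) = 80261/363 = 221.10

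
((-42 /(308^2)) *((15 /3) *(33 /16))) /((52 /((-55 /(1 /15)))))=3375/46592 = 0.07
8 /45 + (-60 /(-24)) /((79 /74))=8957/3555 = 2.52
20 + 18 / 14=149/7 = 21.29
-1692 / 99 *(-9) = 1692/11 = 153.82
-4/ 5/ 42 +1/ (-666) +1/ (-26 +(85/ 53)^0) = -7057/116550 = -0.06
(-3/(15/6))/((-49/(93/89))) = 558/21805 = 0.03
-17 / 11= -1.55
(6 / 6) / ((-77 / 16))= -16/77 = -0.21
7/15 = 0.47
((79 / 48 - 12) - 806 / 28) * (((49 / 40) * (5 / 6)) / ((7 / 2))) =-13151/1152 = -11.42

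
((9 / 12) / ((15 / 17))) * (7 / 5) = 119/100 = 1.19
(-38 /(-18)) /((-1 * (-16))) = 19/144 = 0.13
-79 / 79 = -1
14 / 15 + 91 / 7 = 209/15 = 13.93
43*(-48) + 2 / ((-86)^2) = -7632671/3698 = -2064.00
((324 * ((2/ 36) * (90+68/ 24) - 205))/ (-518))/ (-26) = -64749/13468 = -4.81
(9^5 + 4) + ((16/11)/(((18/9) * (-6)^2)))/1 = 59053.02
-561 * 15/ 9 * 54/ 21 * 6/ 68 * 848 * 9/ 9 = -1259280/7 = -179897.14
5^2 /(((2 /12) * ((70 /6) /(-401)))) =-36090/7 = -5155.71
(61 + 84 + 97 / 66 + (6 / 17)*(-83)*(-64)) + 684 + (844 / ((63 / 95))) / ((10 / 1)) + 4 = 66835099/23562 = 2836.56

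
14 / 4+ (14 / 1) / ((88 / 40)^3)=12817/2662 = 4.81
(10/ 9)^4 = 10000/6561 = 1.52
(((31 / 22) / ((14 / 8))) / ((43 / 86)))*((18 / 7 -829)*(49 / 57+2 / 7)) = -327824380/215061 = -1524.33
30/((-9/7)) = -70/3 = -23.33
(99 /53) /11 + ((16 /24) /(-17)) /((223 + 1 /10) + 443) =3056339/18004683 = 0.17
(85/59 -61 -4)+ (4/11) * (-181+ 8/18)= -754750/5841 = -129.22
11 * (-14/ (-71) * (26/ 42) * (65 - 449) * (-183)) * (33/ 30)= 36845952/355 = 103791.41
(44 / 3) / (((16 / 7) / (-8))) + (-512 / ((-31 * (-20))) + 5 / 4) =-94691/1860 = -50.91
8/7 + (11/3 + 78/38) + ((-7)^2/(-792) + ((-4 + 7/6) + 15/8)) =76921/13167 = 5.84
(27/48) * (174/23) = 783/184 = 4.26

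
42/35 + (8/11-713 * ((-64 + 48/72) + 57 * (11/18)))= 2235467/110 = 20322.43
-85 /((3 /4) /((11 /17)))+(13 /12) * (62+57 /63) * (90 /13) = 16735/42 = 398.45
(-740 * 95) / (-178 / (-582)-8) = 20457300/2239 = 9136.80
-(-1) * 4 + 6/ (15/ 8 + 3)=68/13 = 5.23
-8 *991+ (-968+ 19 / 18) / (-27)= -3835603/486 = -7892.19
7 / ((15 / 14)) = 98/15 = 6.53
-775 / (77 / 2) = -1550/77 = -20.13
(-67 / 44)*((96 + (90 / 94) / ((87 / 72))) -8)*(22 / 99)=-30.05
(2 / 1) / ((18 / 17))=1.89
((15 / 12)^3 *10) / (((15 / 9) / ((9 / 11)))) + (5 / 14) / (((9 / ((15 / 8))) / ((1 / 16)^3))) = 145152275/15138816 = 9.59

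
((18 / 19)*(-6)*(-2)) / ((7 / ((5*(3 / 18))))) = 180/133 = 1.35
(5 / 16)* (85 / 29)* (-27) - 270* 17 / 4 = -543915/464 = -1172.23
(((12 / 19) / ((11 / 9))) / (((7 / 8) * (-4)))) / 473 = -216/691999 = 0.00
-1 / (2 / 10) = -5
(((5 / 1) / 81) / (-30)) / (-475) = 1/230850 = 0.00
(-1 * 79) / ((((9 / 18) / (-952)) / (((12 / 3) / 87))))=601664/87 = 6915.68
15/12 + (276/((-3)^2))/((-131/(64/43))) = 0.90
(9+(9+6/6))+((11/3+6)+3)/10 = 304/15 = 20.27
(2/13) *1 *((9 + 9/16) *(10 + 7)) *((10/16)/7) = 13005/5824 = 2.23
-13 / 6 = -2.17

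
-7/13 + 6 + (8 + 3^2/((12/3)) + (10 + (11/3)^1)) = 4583/156 = 29.38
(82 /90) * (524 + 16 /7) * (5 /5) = 50348/105 = 479.50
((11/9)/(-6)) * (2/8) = -11/216 = -0.05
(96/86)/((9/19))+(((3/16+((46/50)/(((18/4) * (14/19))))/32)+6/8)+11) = 30996941/2167200 = 14.30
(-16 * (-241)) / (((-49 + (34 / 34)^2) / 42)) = -3374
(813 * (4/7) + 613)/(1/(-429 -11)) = -3318920/7 = -474131.43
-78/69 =-26/23 = -1.13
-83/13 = -6.38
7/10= 0.70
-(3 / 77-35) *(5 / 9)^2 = 67300/6237 = 10.79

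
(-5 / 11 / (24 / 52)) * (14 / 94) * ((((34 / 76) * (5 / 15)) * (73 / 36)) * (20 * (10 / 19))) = -14116375/30235194 = -0.47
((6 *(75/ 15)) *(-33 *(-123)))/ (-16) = -60885/8 = -7610.62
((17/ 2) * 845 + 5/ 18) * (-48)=-1034320/3 = -344773.33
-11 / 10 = -1.10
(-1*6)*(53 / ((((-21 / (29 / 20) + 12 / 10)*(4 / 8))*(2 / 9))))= 23055/107 = 215.47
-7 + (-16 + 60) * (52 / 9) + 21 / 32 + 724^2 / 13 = 151890745/3744 = 40569.11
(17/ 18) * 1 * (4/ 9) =34/81 = 0.42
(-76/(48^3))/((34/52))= -247/235008 = 0.00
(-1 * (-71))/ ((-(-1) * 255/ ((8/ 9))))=0.25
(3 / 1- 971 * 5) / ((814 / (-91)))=220766/407 = 542.42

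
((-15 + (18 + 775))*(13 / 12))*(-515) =-2604355/6 = -434059.17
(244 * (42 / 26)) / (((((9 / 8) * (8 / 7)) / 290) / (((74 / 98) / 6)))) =11188.55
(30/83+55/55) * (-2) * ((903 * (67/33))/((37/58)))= -264349036/33781 = -7825.38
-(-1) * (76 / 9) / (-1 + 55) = 0.16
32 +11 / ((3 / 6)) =54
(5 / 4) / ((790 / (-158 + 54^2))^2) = 1901641/124820 = 15.24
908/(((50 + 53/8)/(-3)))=-7264/151 = -48.11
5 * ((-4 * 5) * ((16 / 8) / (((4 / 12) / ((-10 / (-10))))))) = -600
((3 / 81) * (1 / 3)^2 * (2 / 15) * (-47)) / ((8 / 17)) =-799/14580 = -0.05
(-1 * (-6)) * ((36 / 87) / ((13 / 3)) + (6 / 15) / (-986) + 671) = 129031452/32045 = 4026.57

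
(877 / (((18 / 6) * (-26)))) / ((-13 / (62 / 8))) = 27187/4056 = 6.70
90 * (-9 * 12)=-9720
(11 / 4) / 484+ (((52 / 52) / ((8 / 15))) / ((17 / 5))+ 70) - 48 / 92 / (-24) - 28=2930109/68816 = 42.58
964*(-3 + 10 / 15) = -6748/3 = -2249.33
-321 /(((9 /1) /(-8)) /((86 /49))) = 73616/147 = 500.79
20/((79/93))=1860/79 = 23.54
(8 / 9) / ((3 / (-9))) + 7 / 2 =5/6 = 0.83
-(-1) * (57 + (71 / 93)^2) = 498034/8649 = 57.58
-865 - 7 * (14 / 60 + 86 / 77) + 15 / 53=-15289207/17490 = -874.17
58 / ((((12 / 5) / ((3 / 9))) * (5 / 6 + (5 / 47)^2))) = 64061/6717 = 9.54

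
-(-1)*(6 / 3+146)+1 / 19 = 2813/19 = 148.05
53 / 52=1.02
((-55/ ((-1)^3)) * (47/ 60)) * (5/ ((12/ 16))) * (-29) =-74965/9 = -8329.44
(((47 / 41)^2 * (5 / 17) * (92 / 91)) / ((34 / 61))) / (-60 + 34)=-15496135/574712047 = -0.03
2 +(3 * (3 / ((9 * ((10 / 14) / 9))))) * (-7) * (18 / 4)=-394.90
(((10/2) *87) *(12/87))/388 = 15/97 = 0.15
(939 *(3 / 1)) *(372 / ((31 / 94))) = 3177576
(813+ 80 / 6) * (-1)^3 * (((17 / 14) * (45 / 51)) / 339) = -12395/4746 = -2.61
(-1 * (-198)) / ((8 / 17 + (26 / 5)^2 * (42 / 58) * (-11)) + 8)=-406725/425042 = -0.96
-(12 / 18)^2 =-4/9 = -0.44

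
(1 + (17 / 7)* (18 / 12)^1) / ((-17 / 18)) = -585/119 = -4.92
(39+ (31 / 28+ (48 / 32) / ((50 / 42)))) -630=-412043/700 = -588.63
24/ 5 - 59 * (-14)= 4154/5 = 830.80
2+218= 220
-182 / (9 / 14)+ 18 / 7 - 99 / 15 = -90449/315 = -287.14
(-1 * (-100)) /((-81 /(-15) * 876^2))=125/5179788 = 0.00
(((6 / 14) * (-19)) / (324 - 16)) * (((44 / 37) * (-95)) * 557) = 3016155/1813 = 1663.63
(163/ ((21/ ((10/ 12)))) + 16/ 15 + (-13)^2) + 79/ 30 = 179.17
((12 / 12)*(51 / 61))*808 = 41208/61 = 675.54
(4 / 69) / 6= 2/207 = 0.01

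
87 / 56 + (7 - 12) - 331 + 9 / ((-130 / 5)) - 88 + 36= -281585/728 = -386.79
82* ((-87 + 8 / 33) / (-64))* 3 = 333.47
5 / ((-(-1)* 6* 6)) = 5/36 = 0.14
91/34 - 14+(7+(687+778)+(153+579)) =74551/34 = 2192.68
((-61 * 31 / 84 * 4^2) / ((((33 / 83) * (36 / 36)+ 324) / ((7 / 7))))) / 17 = -627812/9612225 = -0.07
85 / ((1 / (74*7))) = 44030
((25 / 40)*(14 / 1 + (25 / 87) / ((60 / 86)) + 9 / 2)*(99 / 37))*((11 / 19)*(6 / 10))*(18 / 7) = 4031478/142709 = 28.25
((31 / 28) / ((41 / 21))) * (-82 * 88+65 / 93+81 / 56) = -37569755/9184 = -4090.78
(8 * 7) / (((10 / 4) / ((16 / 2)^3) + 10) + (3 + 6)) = 57344/19461 = 2.95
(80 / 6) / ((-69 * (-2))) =20/207 = 0.10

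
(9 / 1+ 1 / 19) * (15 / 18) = 430/57 = 7.54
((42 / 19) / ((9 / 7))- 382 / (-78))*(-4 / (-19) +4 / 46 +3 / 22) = 20450413/7123974 = 2.87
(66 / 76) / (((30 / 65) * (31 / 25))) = 3575/2356 = 1.52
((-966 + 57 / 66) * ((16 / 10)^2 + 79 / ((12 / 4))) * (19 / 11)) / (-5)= 79475119/8250 = 9633.35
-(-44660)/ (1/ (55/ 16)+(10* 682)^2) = 614075/639545504 = 0.00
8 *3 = 24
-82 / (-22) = 41/11 = 3.73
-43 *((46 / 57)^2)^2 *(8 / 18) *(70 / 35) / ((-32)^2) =-12033163/760032072 = -0.02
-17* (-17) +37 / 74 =579/2 = 289.50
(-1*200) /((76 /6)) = -300/19 = -15.79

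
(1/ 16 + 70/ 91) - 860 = -178707/208 = -859.17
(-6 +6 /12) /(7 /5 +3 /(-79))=-4345/1076 = -4.04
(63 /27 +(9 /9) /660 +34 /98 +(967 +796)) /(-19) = -57102149/614460 = -92.93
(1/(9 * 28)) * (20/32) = 5/2016 = 0.00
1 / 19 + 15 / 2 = 287/38 = 7.55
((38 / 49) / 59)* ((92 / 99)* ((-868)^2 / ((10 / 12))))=107508992/9735 = 11043.55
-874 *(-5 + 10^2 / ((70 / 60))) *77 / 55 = -98762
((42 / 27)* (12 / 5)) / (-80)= -7/150 = -0.05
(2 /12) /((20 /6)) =1/20 = 0.05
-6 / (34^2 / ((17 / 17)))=-3/578 = -0.01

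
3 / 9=1/3 = 0.33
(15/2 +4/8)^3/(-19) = -512/19 = -26.95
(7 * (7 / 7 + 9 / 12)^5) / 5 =117649/5120 = 22.98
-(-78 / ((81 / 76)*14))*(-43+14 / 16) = -83239/378 = -220.21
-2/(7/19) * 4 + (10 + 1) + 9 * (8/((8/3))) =16.29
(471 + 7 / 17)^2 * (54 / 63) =385345176/2023 = 190482.04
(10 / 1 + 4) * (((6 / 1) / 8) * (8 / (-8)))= -21/2 = -10.50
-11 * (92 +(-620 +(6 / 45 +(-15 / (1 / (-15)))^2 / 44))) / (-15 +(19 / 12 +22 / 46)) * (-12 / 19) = -113431308/339245 = -334.36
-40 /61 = -0.66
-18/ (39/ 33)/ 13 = -198/169 = -1.17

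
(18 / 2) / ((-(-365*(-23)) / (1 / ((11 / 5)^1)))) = -9/18469 = 0.00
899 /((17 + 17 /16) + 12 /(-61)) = 877424/17437 = 50.32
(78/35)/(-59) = -78/2065 = -0.04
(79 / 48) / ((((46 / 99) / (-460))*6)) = -4345/16 = -271.56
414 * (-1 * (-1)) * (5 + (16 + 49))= 28980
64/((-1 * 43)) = -64/43 = -1.49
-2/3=-0.67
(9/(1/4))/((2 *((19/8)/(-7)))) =-1008/19 = -53.05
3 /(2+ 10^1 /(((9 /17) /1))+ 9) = 27/269 = 0.10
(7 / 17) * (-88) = -616/17 = -36.24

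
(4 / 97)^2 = 16/9409 = 0.00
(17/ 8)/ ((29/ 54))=459/116 = 3.96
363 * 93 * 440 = 14853960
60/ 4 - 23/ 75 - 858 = -63248/75 = -843.31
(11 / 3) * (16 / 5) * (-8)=-1408/15 = -93.87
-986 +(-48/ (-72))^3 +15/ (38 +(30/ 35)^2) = -50493527/51246 = -985.32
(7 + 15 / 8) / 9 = 71/72 = 0.99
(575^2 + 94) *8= 2645752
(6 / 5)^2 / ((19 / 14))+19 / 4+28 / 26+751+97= 21115733/24700 = 854.89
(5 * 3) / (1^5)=15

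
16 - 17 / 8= 111/8 = 13.88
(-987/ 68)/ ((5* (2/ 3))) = -2961/680 = -4.35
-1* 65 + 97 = 32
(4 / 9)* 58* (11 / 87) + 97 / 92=4.31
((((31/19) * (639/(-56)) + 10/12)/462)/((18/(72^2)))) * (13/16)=-737971/81928 = -9.01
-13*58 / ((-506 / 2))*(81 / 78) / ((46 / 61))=47763/11638 = 4.10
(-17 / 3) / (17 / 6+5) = -34/47 = -0.72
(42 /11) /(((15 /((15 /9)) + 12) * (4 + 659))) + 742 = 5411408/7293 = 742.00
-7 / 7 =-1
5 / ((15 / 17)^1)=17/3 = 5.67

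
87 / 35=2.49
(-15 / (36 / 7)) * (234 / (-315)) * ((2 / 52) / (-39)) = -1/468 = 0.00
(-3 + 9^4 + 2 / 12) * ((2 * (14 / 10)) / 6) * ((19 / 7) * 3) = 24921.03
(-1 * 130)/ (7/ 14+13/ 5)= -1300/31 = -41.94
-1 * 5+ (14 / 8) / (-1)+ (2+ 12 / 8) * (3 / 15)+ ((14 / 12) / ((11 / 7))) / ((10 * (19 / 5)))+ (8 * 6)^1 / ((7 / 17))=4851643/43890 = 110.54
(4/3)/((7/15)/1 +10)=20/157 = 0.13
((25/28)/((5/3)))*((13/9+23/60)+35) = 947/48 = 19.73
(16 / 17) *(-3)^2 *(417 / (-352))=-3753/374 = -10.03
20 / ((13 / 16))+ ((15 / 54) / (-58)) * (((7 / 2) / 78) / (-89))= 356797475/14494896 = 24.62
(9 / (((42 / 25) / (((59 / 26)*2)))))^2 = 19580625/33124 = 591.13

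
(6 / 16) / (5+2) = 3/56 = 0.05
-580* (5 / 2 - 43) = 23490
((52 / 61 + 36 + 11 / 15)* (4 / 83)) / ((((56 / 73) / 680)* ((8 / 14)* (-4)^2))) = 42679231/243024 = 175.62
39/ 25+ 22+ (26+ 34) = 2089/25 = 83.56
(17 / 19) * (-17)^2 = 4913/19 = 258.58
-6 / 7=-0.86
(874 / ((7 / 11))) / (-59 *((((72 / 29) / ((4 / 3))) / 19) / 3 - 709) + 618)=5297314/163718359 = 0.03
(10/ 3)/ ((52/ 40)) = 2.56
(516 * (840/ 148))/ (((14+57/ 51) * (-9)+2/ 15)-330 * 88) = -27631800/275274857 = -0.10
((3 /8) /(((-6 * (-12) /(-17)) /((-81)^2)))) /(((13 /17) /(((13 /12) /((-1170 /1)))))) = 23409/33280 = 0.70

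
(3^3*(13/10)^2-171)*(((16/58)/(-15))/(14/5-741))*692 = -5783736/2675975 = -2.16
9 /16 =0.56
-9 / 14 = -0.64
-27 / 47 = -0.57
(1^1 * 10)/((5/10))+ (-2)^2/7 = 144/7 = 20.57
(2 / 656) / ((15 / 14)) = 7/2460 = 0.00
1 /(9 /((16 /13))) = 16/117 = 0.14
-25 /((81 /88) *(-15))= 440/243 = 1.81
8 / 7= 1.14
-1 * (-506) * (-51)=-25806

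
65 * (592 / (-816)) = -2405/51 = -47.16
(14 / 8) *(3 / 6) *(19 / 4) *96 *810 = 323190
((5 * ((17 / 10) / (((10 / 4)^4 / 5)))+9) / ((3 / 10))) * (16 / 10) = 20176/375 = 53.80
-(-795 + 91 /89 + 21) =68795/89 = 772.98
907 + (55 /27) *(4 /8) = 908.02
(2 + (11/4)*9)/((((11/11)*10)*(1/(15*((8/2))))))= 321/2 = 160.50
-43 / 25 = -1.72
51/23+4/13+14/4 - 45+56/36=-201391/5382 = -37.42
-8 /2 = -4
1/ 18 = 0.06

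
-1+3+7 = 9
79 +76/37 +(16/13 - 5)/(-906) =35324035/435786 = 81.06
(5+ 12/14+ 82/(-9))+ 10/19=-3265/1197 = -2.73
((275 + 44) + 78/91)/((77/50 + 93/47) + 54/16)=21046600/453607 = 46.40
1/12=0.08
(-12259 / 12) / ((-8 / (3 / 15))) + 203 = 109699/480 = 228.54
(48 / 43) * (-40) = -1920/43 = -44.65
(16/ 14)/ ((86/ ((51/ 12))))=17/301 = 0.06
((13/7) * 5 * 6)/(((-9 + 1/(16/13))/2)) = -13.61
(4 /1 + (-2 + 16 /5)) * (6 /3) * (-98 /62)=-2548/155 = -16.44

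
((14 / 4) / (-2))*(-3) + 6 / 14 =159/28 = 5.68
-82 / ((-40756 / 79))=3239/20378 = 0.16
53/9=5.89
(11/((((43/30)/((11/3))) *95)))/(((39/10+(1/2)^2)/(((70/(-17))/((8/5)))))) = -211750/1152787 = -0.18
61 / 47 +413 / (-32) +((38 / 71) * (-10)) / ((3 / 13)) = -11148527/320352 = -34.80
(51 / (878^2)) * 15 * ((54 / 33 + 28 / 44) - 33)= -129285/4239862 = -0.03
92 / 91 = 1.01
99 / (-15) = -33/5 = -6.60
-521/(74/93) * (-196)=4748394/37 = 128334.97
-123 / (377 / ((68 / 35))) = -8364/13195 = -0.63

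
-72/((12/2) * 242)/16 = -3/968 = 0.00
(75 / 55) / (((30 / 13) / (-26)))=-169/11 = -15.36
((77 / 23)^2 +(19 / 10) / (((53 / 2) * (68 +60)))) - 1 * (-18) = 524107971/17943680 = 29.21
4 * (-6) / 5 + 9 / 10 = -3.90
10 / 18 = 5/9 = 0.56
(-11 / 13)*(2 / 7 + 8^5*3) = -7569430/91 = -83180.55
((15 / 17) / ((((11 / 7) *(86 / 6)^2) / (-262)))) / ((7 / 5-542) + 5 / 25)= 88425/66732259 = 0.00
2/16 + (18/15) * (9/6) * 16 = 1157/40 = 28.92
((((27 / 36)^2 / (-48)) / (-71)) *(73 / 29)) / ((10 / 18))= 1971/2635520 = 0.00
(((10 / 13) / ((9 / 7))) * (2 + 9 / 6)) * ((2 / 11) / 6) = 245/3861 = 0.06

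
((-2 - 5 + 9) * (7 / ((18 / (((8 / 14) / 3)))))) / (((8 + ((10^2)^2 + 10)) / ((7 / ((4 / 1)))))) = 7/270486 = 0.00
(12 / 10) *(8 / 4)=12/5 = 2.40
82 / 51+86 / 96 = 681/272 = 2.50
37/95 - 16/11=-1113/1045 = -1.07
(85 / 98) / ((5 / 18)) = 153/49 = 3.12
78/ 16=39/8 = 4.88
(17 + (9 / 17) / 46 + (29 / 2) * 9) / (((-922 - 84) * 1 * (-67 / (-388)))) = -11189338/13177091 = -0.85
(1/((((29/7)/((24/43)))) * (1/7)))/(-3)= -392/1247 = -0.31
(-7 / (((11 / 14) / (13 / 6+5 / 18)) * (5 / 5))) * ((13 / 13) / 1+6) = -1372/9 = -152.44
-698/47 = -14.85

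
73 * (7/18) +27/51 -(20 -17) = 7931/306 = 25.92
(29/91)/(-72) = -29/6552 = 0.00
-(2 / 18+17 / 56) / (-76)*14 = 0.08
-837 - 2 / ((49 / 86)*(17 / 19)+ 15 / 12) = -4820123/5751 = -838.14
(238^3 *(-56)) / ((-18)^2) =-188737808/81 = -2330096.40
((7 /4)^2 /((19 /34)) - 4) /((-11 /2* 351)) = -25/32604 = 0.00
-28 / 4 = -7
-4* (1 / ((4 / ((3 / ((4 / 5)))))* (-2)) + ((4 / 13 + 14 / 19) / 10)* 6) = -6243/9880 = -0.63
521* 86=44806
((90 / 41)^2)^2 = 65610000/2825761 = 23.22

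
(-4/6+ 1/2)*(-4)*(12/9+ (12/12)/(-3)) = 2/3 = 0.67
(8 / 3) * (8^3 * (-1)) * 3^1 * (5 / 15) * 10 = -40960/3 = -13653.33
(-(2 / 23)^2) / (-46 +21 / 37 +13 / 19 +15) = 2812/11062977 = 0.00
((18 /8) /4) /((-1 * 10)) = -9/160 = -0.06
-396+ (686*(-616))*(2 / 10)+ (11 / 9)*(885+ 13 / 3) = -11316272/135 = -83824.24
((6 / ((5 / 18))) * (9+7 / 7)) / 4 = 54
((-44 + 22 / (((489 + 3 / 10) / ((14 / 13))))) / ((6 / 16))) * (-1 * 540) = 191706240/3029 = 63290.27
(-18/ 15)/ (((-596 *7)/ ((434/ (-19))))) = -93/14155 = -0.01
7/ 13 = 0.54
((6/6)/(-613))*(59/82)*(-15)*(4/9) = 0.01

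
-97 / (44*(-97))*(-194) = -97/22 = -4.41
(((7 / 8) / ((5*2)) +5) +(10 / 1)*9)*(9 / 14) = 68463/1120 = 61.13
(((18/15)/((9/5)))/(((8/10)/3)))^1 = 5/2 = 2.50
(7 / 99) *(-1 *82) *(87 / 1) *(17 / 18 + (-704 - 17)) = 107874403/297 = 363213.48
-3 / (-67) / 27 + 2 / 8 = 607/2412 = 0.25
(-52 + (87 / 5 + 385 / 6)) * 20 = 1774/3 = 591.33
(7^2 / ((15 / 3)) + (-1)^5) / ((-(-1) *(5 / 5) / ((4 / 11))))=16/5 = 3.20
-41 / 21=-1.95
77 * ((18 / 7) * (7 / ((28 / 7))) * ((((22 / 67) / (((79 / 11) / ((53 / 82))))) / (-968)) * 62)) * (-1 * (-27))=-30742173/1736104 = -17.71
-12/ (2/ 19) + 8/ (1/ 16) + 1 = 15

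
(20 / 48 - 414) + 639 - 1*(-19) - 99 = 1745/12 = 145.42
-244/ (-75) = 244/75 = 3.25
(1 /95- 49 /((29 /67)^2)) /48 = -10447727/1917480 = -5.45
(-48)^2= 2304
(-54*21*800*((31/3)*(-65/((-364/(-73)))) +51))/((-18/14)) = -59060400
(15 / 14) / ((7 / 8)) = 60/49 = 1.22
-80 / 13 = -6.15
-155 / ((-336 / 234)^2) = -235755/3136 = -75.18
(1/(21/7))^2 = 1/9 = 0.11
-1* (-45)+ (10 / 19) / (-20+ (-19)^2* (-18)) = 2786440/61921 = 45.00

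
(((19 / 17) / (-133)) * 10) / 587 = -10/69853 = 0.00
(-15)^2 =225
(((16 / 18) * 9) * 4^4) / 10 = 1024/5 = 204.80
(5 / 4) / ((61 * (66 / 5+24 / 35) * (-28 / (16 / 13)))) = -25/385398 = 0.00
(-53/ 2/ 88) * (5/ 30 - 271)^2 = -139953125/6336 = -22088.56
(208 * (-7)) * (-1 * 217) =315952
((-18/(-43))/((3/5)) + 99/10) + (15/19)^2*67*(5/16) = 29366241/1241840 = 23.65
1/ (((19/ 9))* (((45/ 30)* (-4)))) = -3/38 = -0.08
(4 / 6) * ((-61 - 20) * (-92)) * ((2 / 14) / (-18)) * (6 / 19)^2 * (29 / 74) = -144072/93499 = -1.54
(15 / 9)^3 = 125/27 = 4.63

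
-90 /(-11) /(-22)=-45/121 = -0.37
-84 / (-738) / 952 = 1/8364 = 0.00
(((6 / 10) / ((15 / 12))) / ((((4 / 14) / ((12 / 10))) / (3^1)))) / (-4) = -189/125 = -1.51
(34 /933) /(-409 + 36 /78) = -442/4955163 = 0.00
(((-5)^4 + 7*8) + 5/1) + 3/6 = 1373/2 = 686.50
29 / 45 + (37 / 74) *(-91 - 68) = -7097/90 = -78.86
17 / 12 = 1.42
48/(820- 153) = 48/667 = 0.07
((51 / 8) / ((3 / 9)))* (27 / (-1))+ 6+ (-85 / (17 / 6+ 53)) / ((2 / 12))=-519.51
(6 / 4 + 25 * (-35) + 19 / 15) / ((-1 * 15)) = 26167/450 = 58.15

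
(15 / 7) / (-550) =-3/770 = 0.00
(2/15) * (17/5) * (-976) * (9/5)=-99552/125 = -796.42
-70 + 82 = 12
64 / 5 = 12.80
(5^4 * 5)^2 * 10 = 97656250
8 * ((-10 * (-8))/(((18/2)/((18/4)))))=320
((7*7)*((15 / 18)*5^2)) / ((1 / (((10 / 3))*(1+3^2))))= 34027.78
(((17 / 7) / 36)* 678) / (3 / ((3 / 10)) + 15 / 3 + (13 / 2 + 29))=1921/2121 = 0.91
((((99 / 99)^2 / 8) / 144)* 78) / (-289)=-13/55488 = 0.00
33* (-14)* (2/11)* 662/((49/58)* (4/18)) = -2073384/7 = -296197.71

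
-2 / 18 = -1/9 = -0.11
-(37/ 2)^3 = -50653/8 = -6331.62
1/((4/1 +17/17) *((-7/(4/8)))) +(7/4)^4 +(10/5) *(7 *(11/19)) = 2974073/170240 = 17.47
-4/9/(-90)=2/405 = 0.00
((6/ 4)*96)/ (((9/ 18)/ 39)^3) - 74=68335414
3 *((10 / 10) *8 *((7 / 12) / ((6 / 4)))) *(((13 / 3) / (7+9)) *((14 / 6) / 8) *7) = 4459/864 = 5.16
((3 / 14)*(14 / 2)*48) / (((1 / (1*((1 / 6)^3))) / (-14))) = -14/3 = -4.67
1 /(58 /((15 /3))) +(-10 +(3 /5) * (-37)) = -9313/290 = -32.11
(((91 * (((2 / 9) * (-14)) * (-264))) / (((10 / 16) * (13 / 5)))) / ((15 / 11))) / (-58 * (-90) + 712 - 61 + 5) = 379456/66105 = 5.74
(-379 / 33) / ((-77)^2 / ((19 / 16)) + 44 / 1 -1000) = -7201/2531100 = 0.00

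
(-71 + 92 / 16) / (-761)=261/3044 = 0.09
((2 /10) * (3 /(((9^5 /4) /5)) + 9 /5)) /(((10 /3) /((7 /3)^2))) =8685103/14762250 = 0.59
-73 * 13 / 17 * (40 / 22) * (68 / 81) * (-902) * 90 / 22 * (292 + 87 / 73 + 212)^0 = 31127200/99 = 314416.16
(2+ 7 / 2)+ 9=29/2 = 14.50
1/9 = 0.11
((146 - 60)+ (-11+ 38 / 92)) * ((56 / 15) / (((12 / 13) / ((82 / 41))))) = 631358/1035 = 610.01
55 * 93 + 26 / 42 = 107428/21 = 5115.62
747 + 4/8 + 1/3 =4487/6 = 747.83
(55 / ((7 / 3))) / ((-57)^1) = -55/133 = -0.41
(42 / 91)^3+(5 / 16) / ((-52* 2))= 26803/281216 = 0.10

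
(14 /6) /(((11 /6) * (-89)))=-14/979 = -0.01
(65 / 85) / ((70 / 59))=767/1190 = 0.64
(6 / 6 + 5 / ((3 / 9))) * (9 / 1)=144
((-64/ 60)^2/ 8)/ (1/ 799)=25568/225 = 113.64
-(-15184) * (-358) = -5435872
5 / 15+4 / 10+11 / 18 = 121/90 = 1.34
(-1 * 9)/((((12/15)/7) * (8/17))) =-5355/32 = -167.34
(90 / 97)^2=8100/9409 = 0.86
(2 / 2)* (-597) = -597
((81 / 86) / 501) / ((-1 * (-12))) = 9/57448 = 0.00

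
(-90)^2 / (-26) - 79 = -5077/13 = -390.54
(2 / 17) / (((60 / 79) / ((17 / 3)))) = 79/90 = 0.88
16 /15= 1.07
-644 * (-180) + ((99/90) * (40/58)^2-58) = 97440382/841 = 115862.52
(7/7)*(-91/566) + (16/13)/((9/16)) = 134249/66222 = 2.03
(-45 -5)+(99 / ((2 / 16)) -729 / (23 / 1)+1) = 16360/23 = 711.30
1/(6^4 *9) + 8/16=5833/11664 = 0.50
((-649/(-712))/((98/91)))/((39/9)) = 1947/9968 = 0.20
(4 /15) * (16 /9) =64/135 = 0.47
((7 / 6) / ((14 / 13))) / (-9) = -13/108 = -0.12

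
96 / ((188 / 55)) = 1320/47 = 28.09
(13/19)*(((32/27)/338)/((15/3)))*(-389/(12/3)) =-1556/33345 = -0.05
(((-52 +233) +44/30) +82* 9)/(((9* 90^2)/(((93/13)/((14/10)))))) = 428017/6633900 = 0.06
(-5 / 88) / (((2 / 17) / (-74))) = 3145/88 = 35.74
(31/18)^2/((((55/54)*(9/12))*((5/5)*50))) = 961/12375 = 0.08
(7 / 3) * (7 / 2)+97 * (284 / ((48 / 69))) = 475301/12 = 39608.42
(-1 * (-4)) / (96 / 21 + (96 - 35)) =0.06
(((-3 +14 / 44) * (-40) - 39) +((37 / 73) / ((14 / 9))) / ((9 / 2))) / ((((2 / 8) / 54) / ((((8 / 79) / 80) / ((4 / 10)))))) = 20745072/444059 = 46.72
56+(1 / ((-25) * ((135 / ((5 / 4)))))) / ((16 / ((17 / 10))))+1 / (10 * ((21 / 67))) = 170308681/3024000 = 56.32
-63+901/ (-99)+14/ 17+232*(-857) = -334740752/1683 = -198895.28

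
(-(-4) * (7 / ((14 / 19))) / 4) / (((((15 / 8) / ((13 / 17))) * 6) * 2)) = 247/765 = 0.32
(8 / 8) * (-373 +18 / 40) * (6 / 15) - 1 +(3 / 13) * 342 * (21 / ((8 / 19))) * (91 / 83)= 34575059/8300 = 4165.67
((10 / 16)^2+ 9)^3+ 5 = 218392521/262144 = 833.10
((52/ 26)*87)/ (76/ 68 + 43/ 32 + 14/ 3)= 283968/11633 = 24.41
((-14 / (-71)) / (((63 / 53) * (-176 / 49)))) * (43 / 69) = -111671/3880008 = -0.03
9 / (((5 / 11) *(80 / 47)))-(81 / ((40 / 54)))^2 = -1194579/100 = -11945.79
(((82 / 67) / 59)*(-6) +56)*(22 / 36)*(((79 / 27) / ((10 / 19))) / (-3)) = -911720909/14408685 = -63.28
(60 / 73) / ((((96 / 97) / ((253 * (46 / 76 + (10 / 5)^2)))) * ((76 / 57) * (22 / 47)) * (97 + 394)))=275249625/87170176 = 3.16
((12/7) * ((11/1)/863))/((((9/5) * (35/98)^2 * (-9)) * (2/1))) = -616/116505 = -0.01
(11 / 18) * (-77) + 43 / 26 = -5312/117 = -45.40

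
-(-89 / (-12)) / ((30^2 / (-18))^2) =-89/30000 = 0.00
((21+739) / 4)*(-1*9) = -1710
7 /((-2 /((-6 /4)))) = 21/4 = 5.25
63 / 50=1.26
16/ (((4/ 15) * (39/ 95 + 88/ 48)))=34200/1279 = 26.74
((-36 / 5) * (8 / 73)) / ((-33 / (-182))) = -17472/4015 = -4.35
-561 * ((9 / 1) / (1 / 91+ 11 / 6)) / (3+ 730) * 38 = -5513508/38849 = -141.92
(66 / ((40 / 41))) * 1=1353/20 = 67.65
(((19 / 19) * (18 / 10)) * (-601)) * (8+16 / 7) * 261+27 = -101644983/35 = -2904142.37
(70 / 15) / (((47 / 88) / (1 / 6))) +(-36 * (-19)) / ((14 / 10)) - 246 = 722566/2961 = 244.03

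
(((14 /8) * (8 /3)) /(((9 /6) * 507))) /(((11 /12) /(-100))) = -11200/16731 = -0.67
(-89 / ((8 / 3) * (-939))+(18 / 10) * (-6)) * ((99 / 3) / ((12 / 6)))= -4447443/25040 = -177.61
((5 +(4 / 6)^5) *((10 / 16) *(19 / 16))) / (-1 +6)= 23693/31104 = 0.76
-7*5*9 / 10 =-63/2 = -31.50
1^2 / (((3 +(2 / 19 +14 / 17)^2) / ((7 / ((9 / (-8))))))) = -5842424/3626883 = -1.61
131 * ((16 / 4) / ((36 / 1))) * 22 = 320.22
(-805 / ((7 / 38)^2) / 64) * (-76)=788785/28 = 28170.89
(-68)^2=4624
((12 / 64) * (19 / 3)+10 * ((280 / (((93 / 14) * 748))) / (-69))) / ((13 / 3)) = 22642801/83198544 = 0.27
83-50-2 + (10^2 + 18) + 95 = 244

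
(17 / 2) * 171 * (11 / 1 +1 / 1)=17442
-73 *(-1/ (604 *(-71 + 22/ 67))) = -4891/2859940 = 0.00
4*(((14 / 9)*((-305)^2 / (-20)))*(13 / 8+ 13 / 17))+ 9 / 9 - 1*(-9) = -42320255/612 = -69150.74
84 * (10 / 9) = 280/3 = 93.33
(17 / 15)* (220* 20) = 14960/3 = 4986.67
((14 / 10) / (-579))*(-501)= 1169/965 = 1.21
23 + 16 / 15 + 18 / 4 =857/30 = 28.57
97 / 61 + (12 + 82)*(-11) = -62977/61 = -1032.41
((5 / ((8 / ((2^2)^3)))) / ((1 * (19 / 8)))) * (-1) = -320/19 = -16.84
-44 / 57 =-0.77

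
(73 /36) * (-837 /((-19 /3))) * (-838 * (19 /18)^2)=-18015743/72 = -250218.65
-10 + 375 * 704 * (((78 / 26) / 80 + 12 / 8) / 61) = 405290/61 = 6644.10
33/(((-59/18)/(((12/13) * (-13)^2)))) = -92664/59 = -1570.58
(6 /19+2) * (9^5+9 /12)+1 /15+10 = 38975704/285 = 136756.86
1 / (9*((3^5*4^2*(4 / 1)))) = 1/139968 = 0.00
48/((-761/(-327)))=15696/761 = 20.63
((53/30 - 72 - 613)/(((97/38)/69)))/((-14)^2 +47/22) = -197058158/2114115 = -93.21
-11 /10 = -1.10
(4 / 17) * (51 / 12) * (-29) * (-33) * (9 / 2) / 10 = 8613/20 = 430.65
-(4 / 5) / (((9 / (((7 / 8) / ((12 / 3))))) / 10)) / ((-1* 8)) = 7/288 = 0.02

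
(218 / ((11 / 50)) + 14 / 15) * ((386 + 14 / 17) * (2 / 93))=717459136/86955 = 8250.92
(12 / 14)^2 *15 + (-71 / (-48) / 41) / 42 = 6376817/578592 = 11.02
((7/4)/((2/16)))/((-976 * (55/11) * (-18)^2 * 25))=-7/19764000 = 0.00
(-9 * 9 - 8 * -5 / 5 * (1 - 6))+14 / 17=-2043/17 = -120.18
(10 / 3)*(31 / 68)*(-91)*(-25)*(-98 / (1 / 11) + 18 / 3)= -189007000/51 = -3706019.61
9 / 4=2.25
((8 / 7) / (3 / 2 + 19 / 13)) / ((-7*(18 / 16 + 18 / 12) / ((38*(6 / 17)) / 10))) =-63232/2244935 = -0.03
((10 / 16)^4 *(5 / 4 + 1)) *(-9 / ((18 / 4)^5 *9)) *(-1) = 625/3359232 = 0.00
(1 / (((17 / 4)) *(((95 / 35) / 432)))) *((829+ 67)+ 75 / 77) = 119347776/3553 = 33590.71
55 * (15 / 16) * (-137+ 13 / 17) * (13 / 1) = -6209775/68 = -91320.22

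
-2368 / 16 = -148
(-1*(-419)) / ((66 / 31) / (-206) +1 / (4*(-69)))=-369251292/12301 = -30017.99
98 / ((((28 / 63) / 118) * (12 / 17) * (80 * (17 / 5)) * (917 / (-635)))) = -786765/8384 = -93.84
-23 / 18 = -1.28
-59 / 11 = -5.36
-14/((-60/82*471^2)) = 287/3327615 = 0.00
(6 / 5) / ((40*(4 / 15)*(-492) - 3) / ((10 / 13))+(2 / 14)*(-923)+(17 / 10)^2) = -840/4868687 = 0.00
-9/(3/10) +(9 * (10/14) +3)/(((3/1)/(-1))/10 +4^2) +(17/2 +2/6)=-135613/6594 = -20.57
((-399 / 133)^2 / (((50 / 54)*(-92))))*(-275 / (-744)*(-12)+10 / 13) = 143613/370760 = 0.39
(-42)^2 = 1764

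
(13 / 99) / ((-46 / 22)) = -13/207 = -0.06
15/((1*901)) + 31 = 31.02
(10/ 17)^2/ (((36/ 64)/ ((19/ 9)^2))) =2.74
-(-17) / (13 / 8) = 136/13 = 10.46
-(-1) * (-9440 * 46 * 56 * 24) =-583618560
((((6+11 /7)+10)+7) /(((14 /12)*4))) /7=258/343 = 0.75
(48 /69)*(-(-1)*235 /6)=1880/69 = 27.25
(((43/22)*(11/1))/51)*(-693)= -9933/34 = -292.15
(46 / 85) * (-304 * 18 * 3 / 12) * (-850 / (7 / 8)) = 5034240/7 = 719177.14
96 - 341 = -245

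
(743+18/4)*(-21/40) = -6279/16 = -392.44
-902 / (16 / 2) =-112.75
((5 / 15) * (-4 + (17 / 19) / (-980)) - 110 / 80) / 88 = -302609/9831360 = -0.03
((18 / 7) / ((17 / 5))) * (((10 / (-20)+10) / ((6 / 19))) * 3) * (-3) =-48735/238 = -204.77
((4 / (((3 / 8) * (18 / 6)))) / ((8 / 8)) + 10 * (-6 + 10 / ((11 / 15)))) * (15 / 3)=39560/99 = 399.60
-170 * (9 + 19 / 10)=-1853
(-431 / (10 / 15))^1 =-1293/2 = -646.50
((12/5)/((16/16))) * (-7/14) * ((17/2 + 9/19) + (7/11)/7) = -11367/1045 = -10.88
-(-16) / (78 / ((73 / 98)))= 292/1911 = 0.15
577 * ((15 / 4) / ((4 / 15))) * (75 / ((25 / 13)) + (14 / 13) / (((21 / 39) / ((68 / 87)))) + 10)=190366725/464 = 410273.11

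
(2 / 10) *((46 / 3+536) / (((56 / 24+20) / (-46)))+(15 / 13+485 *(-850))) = -360057837/4355 = -82676.89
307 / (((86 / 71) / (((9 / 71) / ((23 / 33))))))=91179/1978 = 46.10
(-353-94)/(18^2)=-149/108 = -1.38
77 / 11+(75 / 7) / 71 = 3554/497 = 7.15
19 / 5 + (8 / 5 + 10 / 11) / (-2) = 28/11 = 2.55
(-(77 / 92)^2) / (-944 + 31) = 539/702512 = 0.00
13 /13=1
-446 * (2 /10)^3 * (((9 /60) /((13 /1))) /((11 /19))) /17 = -12711/3038750 = 0.00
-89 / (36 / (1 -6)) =445/36 = 12.36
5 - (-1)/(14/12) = 41/7 = 5.86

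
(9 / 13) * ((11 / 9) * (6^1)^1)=5.08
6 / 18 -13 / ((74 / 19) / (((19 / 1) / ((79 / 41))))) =-571393/17538 = -32.58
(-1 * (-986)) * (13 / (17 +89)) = 6409/53 = 120.92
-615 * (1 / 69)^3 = -205/109503 = 0.00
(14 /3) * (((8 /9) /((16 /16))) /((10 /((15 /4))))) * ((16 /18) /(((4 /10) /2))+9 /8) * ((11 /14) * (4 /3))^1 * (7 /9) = 30877/4374 = 7.06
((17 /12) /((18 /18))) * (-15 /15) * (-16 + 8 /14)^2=-16524/49 = -337.22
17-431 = -414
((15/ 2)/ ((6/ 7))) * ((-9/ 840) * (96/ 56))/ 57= -3/1064 = 0.00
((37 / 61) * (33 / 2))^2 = 1490841/14884 = 100.16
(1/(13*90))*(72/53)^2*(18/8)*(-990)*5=-641520/36517 = -17.57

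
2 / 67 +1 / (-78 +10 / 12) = 524/31021 = 0.02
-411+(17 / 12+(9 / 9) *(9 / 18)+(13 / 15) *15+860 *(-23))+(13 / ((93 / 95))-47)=-7518047/372 = -20209.80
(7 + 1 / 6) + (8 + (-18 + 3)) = 1/6 = 0.17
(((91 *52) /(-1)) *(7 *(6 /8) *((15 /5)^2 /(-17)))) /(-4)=-223587/68 = -3288.04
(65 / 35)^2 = 169/49 = 3.45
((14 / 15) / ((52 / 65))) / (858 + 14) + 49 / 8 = 32053/5232 = 6.13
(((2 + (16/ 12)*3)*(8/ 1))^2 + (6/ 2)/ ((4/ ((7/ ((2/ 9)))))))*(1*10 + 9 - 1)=167589/4 = 41897.25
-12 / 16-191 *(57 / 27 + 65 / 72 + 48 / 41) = -2361637/2952 = -800.01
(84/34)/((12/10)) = 35/17 = 2.06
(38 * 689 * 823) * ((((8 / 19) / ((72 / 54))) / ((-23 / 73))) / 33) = -165577724/253 = -654457.41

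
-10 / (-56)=5/28 = 0.18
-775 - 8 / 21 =-16283/21 = -775.38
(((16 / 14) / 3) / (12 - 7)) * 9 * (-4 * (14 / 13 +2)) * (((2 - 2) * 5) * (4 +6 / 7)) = 0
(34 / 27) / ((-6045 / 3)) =-34/54405 = 0.00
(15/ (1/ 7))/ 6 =35/2 = 17.50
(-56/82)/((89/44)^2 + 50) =-54208/4293561 = -0.01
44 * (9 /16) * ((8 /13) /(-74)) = -99/481 = -0.21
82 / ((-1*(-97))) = 82/97 = 0.85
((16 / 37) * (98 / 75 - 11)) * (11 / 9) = -127952/24975 = -5.12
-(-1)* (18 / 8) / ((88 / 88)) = 9/4 = 2.25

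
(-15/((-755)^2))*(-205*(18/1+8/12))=0.10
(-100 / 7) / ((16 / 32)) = -200/7 = -28.57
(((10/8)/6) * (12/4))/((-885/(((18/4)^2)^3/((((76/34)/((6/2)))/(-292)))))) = 659518281/286976 = 2298.17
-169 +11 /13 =-168.15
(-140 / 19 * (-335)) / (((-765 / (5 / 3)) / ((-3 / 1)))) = 46900/2907 = 16.13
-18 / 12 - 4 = -11/2 = -5.50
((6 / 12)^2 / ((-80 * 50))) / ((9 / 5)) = -1/28800 = 0.00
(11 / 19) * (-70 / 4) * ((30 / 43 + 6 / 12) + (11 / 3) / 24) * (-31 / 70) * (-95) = -7128605/12384 = -575.63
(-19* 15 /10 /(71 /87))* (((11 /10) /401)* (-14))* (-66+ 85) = 25.48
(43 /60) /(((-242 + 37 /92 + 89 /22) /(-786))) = 2850298/1202015 = 2.37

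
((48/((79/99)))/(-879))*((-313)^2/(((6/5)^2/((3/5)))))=-64659540/23147 = -2793.43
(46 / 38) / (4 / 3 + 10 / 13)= 0.58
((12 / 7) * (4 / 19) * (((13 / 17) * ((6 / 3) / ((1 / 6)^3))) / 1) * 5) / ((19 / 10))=313.75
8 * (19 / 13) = 152/13 = 11.69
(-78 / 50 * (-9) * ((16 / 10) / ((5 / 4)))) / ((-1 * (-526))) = 5616/164375 = 0.03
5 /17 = 0.29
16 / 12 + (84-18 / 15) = 1262/15 = 84.13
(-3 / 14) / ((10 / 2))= -3/70 = -0.04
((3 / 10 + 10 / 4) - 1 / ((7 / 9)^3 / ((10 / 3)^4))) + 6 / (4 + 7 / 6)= -13739398/53165 = -258.43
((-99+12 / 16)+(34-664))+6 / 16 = -5823/8 = -727.88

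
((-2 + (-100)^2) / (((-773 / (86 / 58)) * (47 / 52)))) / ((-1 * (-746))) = -11177764/392992427 = -0.03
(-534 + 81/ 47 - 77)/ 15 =-28636/705 = -40.62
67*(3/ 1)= 201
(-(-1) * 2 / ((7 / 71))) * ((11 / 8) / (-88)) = -71/224 = -0.32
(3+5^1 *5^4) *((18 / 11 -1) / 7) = 3128/11 = 284.36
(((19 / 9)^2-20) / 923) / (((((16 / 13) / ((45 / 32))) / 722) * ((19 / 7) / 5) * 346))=-0.07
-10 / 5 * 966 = -1932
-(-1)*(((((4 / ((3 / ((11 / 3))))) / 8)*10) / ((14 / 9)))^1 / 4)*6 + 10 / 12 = 565/84 = 6.73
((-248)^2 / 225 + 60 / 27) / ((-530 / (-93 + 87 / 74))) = 2340651/49025 = 47.74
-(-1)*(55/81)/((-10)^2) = 11/1620 = 0.01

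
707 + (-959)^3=-881973372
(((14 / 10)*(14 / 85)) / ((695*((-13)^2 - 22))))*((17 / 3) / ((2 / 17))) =17/156375 = 0.00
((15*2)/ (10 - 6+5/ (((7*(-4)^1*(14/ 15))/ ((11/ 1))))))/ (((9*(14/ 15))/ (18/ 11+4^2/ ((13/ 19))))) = 5009200/106249 = 47.15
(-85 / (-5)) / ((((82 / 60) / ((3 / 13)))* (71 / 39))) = 4590/2911 = 1.58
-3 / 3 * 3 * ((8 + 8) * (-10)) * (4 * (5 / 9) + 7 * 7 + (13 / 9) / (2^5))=73825/3 = 24608.33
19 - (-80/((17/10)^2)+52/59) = 780941/17051 = 45.80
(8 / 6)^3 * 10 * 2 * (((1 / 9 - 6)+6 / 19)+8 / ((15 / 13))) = 297728/4617 = 64.49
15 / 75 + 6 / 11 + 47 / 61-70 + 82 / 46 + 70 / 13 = -61509671/1003145 = -61.32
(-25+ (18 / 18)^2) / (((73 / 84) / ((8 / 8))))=-27.62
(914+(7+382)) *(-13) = -16939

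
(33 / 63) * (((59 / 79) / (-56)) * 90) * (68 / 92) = -165495/356132 = -0.46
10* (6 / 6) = 10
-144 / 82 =-72/41 = -1.76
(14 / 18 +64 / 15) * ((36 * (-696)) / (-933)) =210656/1555 = 135.47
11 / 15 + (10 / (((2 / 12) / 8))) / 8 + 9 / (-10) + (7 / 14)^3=1439/24 = 59.96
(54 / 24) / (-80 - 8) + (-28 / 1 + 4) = -8457/352 = -24.03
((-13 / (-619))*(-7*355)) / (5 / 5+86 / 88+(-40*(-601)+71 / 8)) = -568568/262019605 = 0.00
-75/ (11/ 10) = -750/11 = -68.18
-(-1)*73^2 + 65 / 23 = 122632/23 = 5331.83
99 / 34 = 2.91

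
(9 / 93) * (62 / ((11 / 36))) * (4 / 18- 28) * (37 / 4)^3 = -431701.70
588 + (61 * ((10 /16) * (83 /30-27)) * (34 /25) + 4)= -398699/600 = -664.50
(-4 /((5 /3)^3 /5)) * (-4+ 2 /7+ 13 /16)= 351/28 = 12.54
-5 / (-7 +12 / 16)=4/5 = 0.80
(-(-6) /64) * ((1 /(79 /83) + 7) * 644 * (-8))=-307188/79 = -3888.46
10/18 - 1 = -4/9 = -0.44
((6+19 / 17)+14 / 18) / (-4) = -302/153 = -1.97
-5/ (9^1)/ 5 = -1/9 = -0.11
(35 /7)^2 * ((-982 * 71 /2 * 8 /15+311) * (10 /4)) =-6855575/6 = -1142595.83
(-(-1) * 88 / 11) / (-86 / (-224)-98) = -896/10933 = -0.08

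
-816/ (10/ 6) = -2448/5 = -489.60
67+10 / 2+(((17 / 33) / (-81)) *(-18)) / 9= 192490/2673 = 72.01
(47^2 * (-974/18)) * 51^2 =-310901287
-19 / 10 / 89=-19/890 = -0.02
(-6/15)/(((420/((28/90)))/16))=-16/3375 = 0.00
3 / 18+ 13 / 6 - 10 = -23/3 = -7.67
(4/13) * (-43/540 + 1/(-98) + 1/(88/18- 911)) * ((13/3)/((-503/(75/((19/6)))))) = 5606450/982010421 = 0.01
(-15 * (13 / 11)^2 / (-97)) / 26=195/23474 = 0.01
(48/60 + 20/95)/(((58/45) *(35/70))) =864/551 = 1.57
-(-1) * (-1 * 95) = -95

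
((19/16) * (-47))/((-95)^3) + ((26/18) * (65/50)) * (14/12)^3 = 130790899/43861500 = 2.98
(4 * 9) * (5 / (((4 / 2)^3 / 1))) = 45/2 = 22.50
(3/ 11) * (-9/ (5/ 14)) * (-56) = 384.87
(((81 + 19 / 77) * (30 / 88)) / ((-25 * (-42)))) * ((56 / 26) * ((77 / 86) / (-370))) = -782/5687825 = 0.00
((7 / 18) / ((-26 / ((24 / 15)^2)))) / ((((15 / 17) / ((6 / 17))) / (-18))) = 0.28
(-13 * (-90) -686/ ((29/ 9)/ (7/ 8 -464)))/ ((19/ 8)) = 42007.46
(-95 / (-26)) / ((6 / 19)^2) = 36.64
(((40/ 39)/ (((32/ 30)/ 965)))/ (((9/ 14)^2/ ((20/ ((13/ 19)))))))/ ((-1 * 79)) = -898415000/1081431 = -830.76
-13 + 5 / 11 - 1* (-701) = 7573/11 = 688.45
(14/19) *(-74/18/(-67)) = 518/11457 = 0.05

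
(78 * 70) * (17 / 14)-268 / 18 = 59536/9 = 6615.11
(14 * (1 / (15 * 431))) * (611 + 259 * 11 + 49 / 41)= 662242/88355 = 7.50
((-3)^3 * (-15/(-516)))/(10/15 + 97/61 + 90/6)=-24705/543176 = -0.05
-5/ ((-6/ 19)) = 95/6 = 15.83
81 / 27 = 3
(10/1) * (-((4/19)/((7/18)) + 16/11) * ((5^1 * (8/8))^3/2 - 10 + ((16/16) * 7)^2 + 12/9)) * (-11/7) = 9008200/2793 = 3225.28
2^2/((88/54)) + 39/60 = 683/220 = 3.10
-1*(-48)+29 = 77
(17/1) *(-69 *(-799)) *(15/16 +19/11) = 439559463/176 = 2497496.95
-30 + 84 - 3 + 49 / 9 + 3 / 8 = 4091/72 = 56.82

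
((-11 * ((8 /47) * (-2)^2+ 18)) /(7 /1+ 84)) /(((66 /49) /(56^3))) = -539667968/1833 = -294417.88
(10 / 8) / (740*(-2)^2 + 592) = 5/14208 = 0.00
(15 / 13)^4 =50625/28561 = 1.77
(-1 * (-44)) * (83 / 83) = 44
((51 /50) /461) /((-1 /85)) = -867/4610 = -0.19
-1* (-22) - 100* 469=-46878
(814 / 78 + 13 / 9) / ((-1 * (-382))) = 695/22347 = 0.03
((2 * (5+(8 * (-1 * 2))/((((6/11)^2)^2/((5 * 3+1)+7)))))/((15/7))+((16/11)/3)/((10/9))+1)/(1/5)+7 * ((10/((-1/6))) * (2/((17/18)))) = -920622295/45441 = -20259.73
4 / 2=2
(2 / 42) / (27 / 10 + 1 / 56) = 40/2283 = 0.02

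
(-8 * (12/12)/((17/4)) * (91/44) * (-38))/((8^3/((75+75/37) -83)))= -22477/13024 = -1.73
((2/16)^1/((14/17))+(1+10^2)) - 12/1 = 9985/112 = 89.15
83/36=2.31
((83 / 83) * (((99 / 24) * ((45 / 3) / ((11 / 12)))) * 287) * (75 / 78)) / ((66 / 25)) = 7055.83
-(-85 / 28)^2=-7225/784 = -9.22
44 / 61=0.72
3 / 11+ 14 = 157/11 = 14.27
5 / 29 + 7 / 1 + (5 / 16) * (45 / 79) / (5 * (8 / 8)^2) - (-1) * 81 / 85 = 25427581/3115760 = 8.16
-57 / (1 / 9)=-513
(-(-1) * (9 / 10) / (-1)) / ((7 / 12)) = -54/35 = -1.54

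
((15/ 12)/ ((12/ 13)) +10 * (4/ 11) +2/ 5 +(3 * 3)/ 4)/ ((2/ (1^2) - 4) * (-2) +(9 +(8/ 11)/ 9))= 60513/103600 = 0.58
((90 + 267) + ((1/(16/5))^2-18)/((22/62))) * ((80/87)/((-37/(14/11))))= -30213365/3115992 = -9.70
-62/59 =-1.05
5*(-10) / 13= -50/13 = -3.85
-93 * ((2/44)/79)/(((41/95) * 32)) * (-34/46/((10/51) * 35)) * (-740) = -56683593/183560608 = -0.31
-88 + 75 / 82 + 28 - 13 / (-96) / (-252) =-58605653/991872 = -59.09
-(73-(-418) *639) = -267175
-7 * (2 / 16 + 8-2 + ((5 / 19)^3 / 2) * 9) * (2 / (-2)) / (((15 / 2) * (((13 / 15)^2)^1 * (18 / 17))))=202651645/27820104 = 7.28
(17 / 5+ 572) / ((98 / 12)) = 2466/35 = 70.46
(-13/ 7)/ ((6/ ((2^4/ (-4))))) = 1.24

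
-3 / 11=-0.27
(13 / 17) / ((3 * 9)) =0.03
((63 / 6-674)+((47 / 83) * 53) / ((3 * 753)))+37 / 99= -911765755/1374978 = -663.11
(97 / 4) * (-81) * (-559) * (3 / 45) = 1464021/20 = 73201.05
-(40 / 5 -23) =15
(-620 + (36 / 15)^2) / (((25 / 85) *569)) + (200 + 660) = 60906448/71125 = 856.33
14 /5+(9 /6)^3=247/40 = 6.18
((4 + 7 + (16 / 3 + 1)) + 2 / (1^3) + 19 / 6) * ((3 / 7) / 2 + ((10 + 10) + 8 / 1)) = 17775/28 = 634.82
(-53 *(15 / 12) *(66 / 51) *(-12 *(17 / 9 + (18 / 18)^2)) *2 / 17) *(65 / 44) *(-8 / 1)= -3582800/867 = -4132.41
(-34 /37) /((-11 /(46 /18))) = 782/3663 = 0.21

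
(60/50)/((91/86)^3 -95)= -1272112/99452915 = -0.01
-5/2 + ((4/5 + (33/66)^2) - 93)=-1889/20 = -94.45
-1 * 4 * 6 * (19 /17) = -456/17 = -26.82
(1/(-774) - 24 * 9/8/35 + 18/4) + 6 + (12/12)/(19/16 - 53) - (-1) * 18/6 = 142695419/11228805 = 12.71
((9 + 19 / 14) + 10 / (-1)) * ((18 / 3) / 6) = 5/14 = 0.36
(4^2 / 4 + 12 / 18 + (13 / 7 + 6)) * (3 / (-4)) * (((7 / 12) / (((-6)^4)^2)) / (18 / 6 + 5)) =-263/644972544 = 0.00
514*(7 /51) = 3598/51 = 70.55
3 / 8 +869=869.38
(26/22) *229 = 2977/11 = 270.64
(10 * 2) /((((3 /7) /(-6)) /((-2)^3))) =2240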